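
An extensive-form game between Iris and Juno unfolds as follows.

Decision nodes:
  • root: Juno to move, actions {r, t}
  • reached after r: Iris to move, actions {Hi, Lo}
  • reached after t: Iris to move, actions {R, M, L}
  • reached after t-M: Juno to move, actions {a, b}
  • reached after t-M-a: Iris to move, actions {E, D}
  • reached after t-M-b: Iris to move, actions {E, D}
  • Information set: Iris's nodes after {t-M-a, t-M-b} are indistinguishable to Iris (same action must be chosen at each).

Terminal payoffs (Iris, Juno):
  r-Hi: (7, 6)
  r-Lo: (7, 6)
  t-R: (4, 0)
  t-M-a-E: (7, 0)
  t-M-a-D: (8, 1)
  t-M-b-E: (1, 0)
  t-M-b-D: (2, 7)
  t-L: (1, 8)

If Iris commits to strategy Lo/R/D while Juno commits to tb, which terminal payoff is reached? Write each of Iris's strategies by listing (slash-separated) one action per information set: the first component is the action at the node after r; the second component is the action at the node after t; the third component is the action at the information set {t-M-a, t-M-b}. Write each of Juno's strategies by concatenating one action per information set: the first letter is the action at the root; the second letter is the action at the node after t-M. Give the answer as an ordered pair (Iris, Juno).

(4, 0)

Trace the play path from the root:
  Juno plays t
  Iris plays R at [t]
→ terminal payoff (4, 0).
(Iris's choice at the node after r is never reached on this path, so it doesn't affect the outcome.)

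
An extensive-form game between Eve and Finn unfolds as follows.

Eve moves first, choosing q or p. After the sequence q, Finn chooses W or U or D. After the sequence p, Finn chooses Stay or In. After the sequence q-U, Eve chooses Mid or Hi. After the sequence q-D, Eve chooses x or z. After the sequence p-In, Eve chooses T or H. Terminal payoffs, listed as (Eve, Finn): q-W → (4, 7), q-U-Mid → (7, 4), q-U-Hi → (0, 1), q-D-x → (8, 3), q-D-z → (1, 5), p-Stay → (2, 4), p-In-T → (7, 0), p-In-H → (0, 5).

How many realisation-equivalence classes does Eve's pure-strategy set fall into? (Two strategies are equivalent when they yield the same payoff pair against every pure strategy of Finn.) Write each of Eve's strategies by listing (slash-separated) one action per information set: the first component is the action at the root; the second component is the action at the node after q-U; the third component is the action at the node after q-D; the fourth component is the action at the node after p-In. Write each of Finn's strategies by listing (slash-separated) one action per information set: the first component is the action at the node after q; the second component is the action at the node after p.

6

Eve has 16 pure strategies: q/Mid/x/T, q/Mid/x/H, q/Mid/z/T, q/Mid/z/H, q/Hi/x/T, q/Hi/x/H, q/Hi/z/T, q/Hi/z/H, p/Mid/x/T, p/Mid/x/H, p/Mid/z/T, p/Mid/z/H, p/Hi/x/T, p/Hi/x/H, p/Hi/z/T, p/Hi/z/H. Columns: W/Stay, W/In, U/Stay, U/In, D/Stay, D/In.
{q/Mid/x/T, q/Mid/x/H} → row (4,7) (4,7) (7,4) (7,4) (8,3) (8,3)
{q/Mid/z/T, q/Mid/z/H} → row (4,7) (4,7) (7,4) (7,4) (1,5) (1,5)
{q/Hi/x/T, q/Hi/x/H} → row (4,7) (4,7) (0,1) (0,1) (8,3) (8,3)
{q/Hi/z/T, q/Hi/z/H} → row (4,7) (4,7) (0,1) (0,1) (1,5) (1,5)
{p/Mid/x/T, p/Mid/z/T, p/Hi/x/T, p/Hi/z/T} → row (2,4) (7,0) (2,4) (7,0) (2,4) (7,0)
{p/Mid/x/H, p/Mid/z/H, p/Hi/x/H, p/Hi/z/H} → row (2,4) (0,5) (2,4) (0,5) (2,4) (0,5)
That's 6 distinct rows out of 16 strategies.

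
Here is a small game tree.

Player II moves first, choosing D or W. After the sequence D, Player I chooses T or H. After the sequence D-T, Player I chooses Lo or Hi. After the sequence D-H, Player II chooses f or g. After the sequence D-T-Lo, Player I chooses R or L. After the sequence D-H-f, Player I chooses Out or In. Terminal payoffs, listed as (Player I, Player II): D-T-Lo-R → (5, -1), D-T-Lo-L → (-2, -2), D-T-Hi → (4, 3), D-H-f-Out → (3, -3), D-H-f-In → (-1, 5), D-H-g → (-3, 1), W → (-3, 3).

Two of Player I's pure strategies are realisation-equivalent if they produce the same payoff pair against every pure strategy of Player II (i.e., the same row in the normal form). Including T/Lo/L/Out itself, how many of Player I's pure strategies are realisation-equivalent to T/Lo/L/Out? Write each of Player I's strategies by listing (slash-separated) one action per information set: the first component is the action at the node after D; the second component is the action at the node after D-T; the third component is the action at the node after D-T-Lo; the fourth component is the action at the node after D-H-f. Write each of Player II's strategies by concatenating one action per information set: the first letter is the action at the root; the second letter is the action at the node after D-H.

Row for T/Lo/L/Out (columns Df, Dg, Wf, Wg): (-2,-2) (-2,-2) (-3,3) (-3,3).
Under T/Lo/L/Out, Player I's choice at the node after D-H-f can never be reached regardless of what Player II does, so varying those choices leaves every outcome unchanged.
Holding the reachable choices fixed and varying the unreachable one freely already gives 2 equivalent strategies.
No other strategy reproduces this row, so those 2 are the full class: T/Lo/L/Out, T/Lo/L/In.

2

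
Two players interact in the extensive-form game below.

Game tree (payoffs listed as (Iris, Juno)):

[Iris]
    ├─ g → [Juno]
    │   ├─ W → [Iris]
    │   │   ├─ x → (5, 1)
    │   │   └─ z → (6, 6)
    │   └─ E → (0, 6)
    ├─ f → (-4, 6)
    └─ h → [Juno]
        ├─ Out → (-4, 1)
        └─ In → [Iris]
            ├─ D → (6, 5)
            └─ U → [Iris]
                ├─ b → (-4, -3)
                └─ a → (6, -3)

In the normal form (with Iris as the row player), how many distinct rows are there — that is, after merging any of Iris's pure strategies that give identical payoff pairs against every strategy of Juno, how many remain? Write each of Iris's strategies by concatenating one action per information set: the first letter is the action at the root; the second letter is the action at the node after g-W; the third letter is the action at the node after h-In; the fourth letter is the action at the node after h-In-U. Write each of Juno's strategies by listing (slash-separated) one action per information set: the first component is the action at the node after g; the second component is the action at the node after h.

Iris has 24 pure strategies: gxDb, gxDa, gxUb, gxUa, gzDb, gzDa, gzUb, gzUa, fxDb, fxDa, fxUb, fxUa, fzDb, fzDa, fzUb, fzUa, hxDb, hxDa, hxUb, hxUa, hzDb, hzDa, hzUb, hzUa. Columns: W/Out, W/In, E/Out, E/In.
{gxDb, gxDa, gxUb, gxUa} → row (5,1) (5,1) (0,6) (0,6)
{gzDb, gzDa, gzUb, gzUa} → row (6,6) (6,6) (0,6) (0,6)
{fxDb, fxDa, fxUb, fxUa, fzDb, fzDa, fzUb, fzUa} → row (-4,6) (-4,6) (-4,6) (-4,6)
{hxDb, hxDa, hzDb, hzDa} → row (-4,1) (6,5) (-4,1) (6,5)
{hxUb, hzUb} → row (-4,1) (-4,-3) (-4,1) (-4,-3)
{hxUa, hzUa} → row (-4,1) (6,-3) (-4,1) (6,-3)
That's 6 distinct rows out of 24 strategies.

6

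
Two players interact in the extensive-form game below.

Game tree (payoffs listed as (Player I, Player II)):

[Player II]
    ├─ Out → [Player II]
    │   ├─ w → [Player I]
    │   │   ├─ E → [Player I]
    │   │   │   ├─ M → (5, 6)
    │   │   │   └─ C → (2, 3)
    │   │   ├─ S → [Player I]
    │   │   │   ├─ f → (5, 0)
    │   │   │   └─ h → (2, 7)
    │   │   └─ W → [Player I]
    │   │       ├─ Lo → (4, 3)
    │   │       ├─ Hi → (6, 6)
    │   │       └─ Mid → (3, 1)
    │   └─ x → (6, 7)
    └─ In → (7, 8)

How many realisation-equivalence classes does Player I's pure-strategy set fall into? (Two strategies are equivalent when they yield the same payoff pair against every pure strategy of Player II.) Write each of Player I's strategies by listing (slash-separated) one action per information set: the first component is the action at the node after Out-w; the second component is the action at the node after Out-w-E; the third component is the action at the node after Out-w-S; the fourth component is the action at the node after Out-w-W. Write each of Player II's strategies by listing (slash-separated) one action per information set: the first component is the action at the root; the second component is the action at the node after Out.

7

Player I has 36 pure strategies: E/M/f/Lo, E/M/f/Hi, E/M/f/Mid, E/M/h/Lo, E/M/h/Hi, E/M/h/Mid, E/C/f/Lo, E/C/f/Hi, E/C/f/Mid, E/C/h/Lo, E/C/h/Hi, E/C/h/Mid, S/M/f/Lo, S/M/f/Hi, S/M/f/Mid, S/M/h/Lo, S/M/h/Hi, S/M/h/Mid, S/C/f/Lo, S/C/f/Hi, S/C/f/Mid, S/C/h/Lo, S/C/h/Hi, S/C/h/Mid, W/M/f/Lo, W/M/f/Hi, W/M/f/Mid, W/M/h/Lo, W/M/h/Hi, W/M/h/Mid, W/C/f/Lo, W/C/f/Hi, W/C/f/Mid, W/C/h/Lo, W/C/h/Hi, W/C/h/Mid. Columns: Out/w, Out/x, In/w, In/x.
{E/M/f/Lo, E/M/f/Hi, E/M/f/Mid, E/M/h/Lo, E/M/h/Hi, E/M/h/Mid} → row (5,6) (6,7) (7,8) (7,8)
{E/C/f/Lo, E/C/f/Hi, E/C/f/Mid, E/C/h/Lo, E/C/h/Hi, E/C/h/Mid} → row (2,3) (6,7) (7,8) (7,8)
{S/M/f/Lo, S/M/f/Hi, S/M/f/Mid, S/C/f/Lo, S/C/f/Hi, S/C/f/Mid} → row (5,0) (6,7) (7,8) (7,8)
{S/M/h/Lo, S/M/h/Hi, S/M/h/Mid, S/C/h/Lo, S/C/h/Hi, S/C/h/Mid} → row (2,7) (6,7) (7,8) (7,8)
{W/M/f/Lo, W/M/h/Lo, W/C/f/Lo, W/C/h/Lo} → row (4,3) (6,7) (7,8) (7,8)
{W/M/f/Hi, W/M/h/Hi, W/C/f/Hi, W/C/h/Hi} → row (6,6) (6,7) (7,8) (7,8)
{W/M/f/Mid, W/M/h/Mid, W/C/f/Mid, W/C/h/Mid} → row (3,1) (6,7) (7,8) (7,8)
That's 7 distinct rows out of 36 strategies.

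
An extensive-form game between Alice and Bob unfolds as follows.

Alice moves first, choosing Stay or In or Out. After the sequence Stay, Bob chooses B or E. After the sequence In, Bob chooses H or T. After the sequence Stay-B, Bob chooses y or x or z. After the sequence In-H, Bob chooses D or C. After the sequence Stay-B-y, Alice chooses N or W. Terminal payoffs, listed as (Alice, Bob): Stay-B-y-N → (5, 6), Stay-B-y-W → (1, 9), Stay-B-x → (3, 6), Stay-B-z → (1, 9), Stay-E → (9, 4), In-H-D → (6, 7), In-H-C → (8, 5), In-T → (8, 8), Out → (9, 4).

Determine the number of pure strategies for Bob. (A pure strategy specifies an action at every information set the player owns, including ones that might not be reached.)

24

Bob owns the node after Stay with actions {B, E} — two choices.
Bob owns the node after In with actions {H, T} — two choices.
Bob owns the node after Stay-B with actions {y, x, z} — three choices.
Bob owns the node after In-H with actions {D, C} — two choices.
A pure strategy fixes one action at each information set independently, so the count is the product 2 × 2 × 3 × 2 = 24.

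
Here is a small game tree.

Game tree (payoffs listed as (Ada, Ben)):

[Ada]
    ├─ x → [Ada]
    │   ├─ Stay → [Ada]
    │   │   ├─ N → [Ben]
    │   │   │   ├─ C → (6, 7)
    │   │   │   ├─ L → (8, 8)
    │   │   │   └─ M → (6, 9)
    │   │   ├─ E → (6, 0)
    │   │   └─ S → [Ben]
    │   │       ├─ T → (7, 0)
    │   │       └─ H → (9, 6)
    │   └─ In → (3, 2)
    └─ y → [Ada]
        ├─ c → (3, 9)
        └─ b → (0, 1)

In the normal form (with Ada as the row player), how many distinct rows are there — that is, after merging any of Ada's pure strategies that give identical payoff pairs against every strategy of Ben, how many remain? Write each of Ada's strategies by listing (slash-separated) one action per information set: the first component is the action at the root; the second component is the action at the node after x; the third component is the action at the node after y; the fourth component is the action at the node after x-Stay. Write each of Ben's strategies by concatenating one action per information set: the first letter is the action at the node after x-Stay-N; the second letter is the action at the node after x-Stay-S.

6

Ada has 24 pure strategies: x/Stay/c/N, x/Stay/c/E, x/Stay/c/S, x/Stay/b/N, x/Stay/b/E, x/Stay/b/S, x/In/c/N, x/In/c/E, x/In/c/S, x/In/b/N, x/In/b/E, x/In/b/S, y/Stay/c/N, y/Stay/c/E, y/Stay/c/S, y/Stay/b/N, y/Stay/b/E, y/Stay/b/S, y/In/c/N, y/In/c/E, y/In/c/S, y/In/b/N, y/In/b/E, y/In/b/S. Columns: CT, CH, LT, LH, MT, MH.
{x/Stay/c/N, x/Stay/b/N} → row (6,7) (6,7) (8,8) (8,8) (6,9) (6,9)
{x/Stay/c/E, x/Stay/b/E} → row (6,0) (6,0) (6,0) (6,0) (6,0) (6,0)
{x/Stay/c/S, x/Stay/b/S} → row (7,0) (9,6) (7,0) (9,6) (7,0) (9,6)
{x/In/c/N, x/In/c/E, x/In/c/S, x/In/b/N, x/In/b/E, x/In/b/S} → row (3,2) (3,2) (3,2) (3,2) (3,2) (3,2)
{y/Stay/c/N, y/Stay/c/E, y/Stay/c/S, y/In/c/N, y/In/c/E, y/In/c/S} → row (3,9) (3,9) (3,9) (3,9) (3,9) (3,9)
{y/Stay/b/N, y/Stay/b/E, y/Stay/b/S, y/In/b/N, y/In/b/E, y/In/b/S} → row (0,1) (0,1) (0,1) (0,1) (0,1) (0,1)
That's 6 distinct rows out of 24 strategies.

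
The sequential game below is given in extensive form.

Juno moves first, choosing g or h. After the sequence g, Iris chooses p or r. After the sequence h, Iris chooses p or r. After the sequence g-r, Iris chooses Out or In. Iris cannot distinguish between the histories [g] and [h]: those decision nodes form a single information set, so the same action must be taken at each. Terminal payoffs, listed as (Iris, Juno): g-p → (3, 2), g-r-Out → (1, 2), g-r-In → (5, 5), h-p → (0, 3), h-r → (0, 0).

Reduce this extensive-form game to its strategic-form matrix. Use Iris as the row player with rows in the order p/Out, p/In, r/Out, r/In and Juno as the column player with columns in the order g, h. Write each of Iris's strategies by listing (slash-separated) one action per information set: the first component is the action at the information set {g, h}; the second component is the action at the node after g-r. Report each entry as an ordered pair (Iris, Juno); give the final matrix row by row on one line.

Row p/Out: g→(3,2), h→(0,3)
Row p/In: g→(3,2), h→(0,3)
Row r/Out: g→(1,2), h→(0,0)
Row r/In: g→(5,5), h→(0,0)

p/Out: (3,2) (0,3) | p/In: (3,2) (0,3) | r/Out: (1,2) (0,0) | r/In: (5,5) (0,0)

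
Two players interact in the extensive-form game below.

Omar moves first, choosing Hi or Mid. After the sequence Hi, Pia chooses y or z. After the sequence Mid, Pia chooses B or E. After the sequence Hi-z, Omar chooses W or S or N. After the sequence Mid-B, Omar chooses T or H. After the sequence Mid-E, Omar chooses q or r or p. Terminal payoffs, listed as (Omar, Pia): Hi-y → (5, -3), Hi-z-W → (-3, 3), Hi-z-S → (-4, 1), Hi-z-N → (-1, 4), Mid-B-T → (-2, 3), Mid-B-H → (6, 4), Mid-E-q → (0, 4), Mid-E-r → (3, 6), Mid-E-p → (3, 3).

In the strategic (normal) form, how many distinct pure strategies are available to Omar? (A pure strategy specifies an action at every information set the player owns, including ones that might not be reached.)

36

Omar owns the root with actions {Hi, Mid} — two choices.
Omar owns the node after Hi-z with actions {W, S, N} — three choices.
Omar owns the node after Mid-B with actions {T, H} — two choices.
Omar owns the node after Mid-E with actions {q, r, p} — three choices.
A pure strategy fixes one action at each information set independently, so the count is the product 2 × 3 × 2 × 3 = 36.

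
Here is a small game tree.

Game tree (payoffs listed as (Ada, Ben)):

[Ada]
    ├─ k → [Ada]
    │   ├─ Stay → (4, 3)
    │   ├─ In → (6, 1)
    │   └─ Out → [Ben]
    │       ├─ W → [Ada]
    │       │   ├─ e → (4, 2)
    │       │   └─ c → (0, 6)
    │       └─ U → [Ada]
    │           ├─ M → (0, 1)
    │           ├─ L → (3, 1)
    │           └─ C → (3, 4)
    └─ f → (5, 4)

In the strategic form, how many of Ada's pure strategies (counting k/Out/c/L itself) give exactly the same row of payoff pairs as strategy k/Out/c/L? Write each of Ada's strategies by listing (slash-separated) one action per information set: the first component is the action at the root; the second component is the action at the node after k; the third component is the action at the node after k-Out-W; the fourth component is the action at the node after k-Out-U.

1

Row for k/Out/c/L (columns W, U): (0,6) (3,1).
Every one of Ada's information sets is on the play path for some reply by Ben when Ada follows k/Out/c/L.
Changing the action at any of them therefore changes at least one column, so only k/Out/c/L itself gives this row.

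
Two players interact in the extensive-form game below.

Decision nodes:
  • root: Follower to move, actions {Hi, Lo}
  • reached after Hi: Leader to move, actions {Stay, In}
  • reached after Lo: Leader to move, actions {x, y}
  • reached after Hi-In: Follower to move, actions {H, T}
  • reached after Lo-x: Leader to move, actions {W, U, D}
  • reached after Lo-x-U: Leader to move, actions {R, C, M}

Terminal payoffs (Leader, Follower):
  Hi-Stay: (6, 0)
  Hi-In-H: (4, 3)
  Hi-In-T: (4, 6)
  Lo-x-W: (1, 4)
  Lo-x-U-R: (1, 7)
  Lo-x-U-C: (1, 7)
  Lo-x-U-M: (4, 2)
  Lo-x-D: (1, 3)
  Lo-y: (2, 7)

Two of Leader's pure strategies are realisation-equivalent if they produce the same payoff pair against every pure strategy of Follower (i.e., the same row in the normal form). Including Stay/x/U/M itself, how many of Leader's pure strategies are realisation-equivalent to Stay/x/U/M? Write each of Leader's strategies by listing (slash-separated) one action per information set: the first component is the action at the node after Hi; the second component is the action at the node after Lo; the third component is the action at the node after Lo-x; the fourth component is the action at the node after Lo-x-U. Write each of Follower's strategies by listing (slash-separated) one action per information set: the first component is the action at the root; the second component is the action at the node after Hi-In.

Row for Stay/x/U/M (columns Hi/H, Hi/T, Lo/H, Lo/T): (6,0) (6,0) (4,2) (4,2).
Every one of Leader's information sets is on the play path for some reply by Follower when Leader follows Stay/x/U/M.
Changing the action at any of them therefore changes at least one column, so only Stay/x/U/M itself gives this row.

1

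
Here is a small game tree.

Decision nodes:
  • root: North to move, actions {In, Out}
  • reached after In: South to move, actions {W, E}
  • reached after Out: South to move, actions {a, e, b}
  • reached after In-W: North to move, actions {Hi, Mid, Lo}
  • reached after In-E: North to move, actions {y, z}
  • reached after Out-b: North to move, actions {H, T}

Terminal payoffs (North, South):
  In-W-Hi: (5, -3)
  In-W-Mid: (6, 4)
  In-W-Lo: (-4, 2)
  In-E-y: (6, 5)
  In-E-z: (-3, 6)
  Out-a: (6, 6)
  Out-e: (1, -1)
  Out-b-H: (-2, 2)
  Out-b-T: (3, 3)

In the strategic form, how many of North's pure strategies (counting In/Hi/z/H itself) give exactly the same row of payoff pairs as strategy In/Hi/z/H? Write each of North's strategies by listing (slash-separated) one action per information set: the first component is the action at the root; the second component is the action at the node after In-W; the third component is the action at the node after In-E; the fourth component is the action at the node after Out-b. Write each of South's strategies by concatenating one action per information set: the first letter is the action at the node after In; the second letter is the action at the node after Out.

2

Row for In/Hi/z/H (columns Wa, We, Wb, Ea, Ee, Eb): (5,-3) (5,-3) (5,-3) (-3,6) (-3,6) (-3,6).
Under In/Hi/z/H, North's choice at the node after Out-b can never be reached regardless of what South does, so varying those choices leaves every outcome unchanged.
Holding the reachable choices fixed and varying the unreachable one freely already gives 2 equivalent strategies.
No other strategy reproduces this row, so those 2 are the full class: In/Hi/z/H, In/Hi/z/T.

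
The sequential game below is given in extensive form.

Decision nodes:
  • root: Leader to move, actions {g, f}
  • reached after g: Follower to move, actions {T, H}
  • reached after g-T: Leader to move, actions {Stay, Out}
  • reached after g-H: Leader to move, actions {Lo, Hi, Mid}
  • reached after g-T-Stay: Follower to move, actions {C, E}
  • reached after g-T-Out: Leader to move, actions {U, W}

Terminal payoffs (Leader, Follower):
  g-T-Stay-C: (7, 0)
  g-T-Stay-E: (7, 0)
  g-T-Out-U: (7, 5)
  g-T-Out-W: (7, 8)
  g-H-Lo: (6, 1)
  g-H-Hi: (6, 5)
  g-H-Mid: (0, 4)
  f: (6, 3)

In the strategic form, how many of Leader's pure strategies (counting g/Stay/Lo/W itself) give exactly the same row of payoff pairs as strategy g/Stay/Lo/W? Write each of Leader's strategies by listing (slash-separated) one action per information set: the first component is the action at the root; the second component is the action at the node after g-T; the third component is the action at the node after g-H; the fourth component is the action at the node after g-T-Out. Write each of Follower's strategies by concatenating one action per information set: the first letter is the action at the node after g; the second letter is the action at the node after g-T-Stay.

Row for g/Stay/Lo/W (columns TC, TE, HC, HE): (7,0) (7,0) (6,1) (6,1).
Under g/Stay/Lo/W, Leader's choice at the node after g-T-Out can never be reached regardless of what Follower does, so varying those choices leaves every outcome unchanged.
Holding the reachable choices fixed and varying the unreachable one freely already gives 2 equivalent strategies.
No other strategy reproduces this row, so those 2 are the full class: g/Stay/Lo/U, g/Stay/Lo/W.

2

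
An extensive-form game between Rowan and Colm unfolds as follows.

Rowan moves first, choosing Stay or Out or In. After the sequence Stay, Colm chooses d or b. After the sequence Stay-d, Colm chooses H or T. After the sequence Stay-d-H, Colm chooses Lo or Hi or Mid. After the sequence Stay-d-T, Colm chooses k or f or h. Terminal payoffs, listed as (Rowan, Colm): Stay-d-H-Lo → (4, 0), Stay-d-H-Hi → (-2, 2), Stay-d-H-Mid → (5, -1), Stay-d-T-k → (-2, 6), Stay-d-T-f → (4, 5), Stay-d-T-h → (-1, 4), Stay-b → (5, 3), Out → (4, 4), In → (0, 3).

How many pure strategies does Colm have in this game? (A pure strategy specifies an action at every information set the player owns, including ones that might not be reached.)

Colm owns the node after Stay with actions {d, b} — two choices.
Colm owns the node after Stay-d with actions {H, T} — two choices.
Colm owns the node after Stay-d-H with actions {Lo, Hi, Mid} — three choices.
Colm owns the node after Stay-d-T with actions {k, f, h} — three choices.
A pure strategy fixes one action at each information set independently, so the count is the product 2 × 2 × 3 × 3 = 36.
(For reference, Rowan has 3 pure strategies, giving a 36×3 normal-form matrix.)

36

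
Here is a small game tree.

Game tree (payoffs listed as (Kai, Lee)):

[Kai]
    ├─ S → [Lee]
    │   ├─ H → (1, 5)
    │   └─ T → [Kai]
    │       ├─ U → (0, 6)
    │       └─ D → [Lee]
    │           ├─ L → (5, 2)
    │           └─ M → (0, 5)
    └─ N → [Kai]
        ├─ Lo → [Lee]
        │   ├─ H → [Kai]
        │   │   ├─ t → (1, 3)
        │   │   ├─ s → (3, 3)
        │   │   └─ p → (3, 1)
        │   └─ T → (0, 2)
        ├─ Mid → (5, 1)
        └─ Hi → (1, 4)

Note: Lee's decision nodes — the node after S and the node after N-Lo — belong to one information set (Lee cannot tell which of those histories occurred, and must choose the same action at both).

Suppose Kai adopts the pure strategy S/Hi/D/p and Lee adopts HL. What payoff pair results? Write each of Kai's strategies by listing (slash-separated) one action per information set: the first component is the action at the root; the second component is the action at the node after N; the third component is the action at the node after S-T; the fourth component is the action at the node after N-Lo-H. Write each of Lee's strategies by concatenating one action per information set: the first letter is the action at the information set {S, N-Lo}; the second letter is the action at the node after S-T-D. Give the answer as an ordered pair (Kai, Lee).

(1, 5)

Trace the play path from the root:
  Kai plays S
  Lee plays H at [S]
→ terminal payoff (1, 5).
(Kai's choice at the node after N is never reached on this path, so it doesn't affect the outcome.)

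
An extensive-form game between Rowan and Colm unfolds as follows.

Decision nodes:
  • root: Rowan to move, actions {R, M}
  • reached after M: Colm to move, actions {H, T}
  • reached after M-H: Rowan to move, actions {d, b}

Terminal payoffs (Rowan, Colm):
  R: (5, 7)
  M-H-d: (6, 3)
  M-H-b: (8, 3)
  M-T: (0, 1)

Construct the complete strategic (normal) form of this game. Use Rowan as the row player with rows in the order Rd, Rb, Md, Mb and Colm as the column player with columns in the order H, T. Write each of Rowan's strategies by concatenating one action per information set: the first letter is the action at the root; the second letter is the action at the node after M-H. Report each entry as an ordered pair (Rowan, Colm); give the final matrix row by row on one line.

Rd: (5,7) (5,7) | Rb: (5,7) (5,7) | Md: (6,3) (0,1) | Mb: (8,3) (0,1)

            H        T
  Rd    (5,7)    (5,7)
  Rb    (5,7)    (5,7)
  Md    (6,3)    (0,1)
  Mb    (8,3)    (0,1)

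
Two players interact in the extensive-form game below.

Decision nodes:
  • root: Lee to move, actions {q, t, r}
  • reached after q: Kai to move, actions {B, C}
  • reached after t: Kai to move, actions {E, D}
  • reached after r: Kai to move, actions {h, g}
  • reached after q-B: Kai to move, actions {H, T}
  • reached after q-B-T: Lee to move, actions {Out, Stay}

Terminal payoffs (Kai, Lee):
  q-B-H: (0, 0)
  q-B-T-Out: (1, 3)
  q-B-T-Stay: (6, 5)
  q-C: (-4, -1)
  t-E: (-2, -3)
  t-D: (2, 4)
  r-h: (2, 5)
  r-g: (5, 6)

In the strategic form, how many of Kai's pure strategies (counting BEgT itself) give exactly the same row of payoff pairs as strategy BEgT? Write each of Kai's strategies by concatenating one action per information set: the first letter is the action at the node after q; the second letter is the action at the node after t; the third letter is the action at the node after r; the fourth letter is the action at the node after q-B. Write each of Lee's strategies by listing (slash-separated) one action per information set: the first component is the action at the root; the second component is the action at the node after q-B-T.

1

Row for BEgT (columns q/Out, q/Stay, t/Out, t/Stay, r/Out, r/Stay): (1,3) (6,5) (-2,-3) (-2,-3) (5,6) (5,6).
Every one of Kai's information sets is on the play path for some reply by Lee when Kai follows BEgT.
Changing the action at any of them therefore changes at least one column, so only BEgT itself gives this row.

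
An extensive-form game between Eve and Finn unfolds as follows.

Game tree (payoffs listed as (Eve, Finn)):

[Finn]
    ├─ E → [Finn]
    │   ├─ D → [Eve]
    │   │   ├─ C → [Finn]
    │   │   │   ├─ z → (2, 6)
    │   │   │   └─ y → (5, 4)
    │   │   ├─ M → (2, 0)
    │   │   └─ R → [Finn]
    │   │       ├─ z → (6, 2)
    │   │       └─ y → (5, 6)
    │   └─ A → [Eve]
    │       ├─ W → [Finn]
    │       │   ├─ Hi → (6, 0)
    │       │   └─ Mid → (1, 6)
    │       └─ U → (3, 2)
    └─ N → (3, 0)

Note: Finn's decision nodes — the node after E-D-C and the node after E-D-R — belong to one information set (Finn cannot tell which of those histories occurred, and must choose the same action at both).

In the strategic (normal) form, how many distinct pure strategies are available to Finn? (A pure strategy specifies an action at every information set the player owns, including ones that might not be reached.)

Finn owns the root with actions {E, N} — two choices.
Finn owns the node after E with actions {D, A} — two choices.
Finn owns the information set {E-D-C, E-D-R} with actions {z, y} — two choices.
Finn owns the node after E-A-W with actions {Hi, Mid} — two choices.
A pure strategy fixes one action at each information set independently, so the count is the product 2 × 2 × 2 × 2 = 16.

16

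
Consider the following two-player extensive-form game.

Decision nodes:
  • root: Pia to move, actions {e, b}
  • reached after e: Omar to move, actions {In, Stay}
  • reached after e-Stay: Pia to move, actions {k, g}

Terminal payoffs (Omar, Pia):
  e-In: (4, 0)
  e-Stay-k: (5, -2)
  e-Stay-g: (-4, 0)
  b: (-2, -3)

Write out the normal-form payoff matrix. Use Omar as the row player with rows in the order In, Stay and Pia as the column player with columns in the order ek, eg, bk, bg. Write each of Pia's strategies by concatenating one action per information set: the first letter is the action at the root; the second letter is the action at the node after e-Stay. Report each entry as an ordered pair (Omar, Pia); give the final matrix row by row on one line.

In: (4,0) (4,0) (-2,-3) (-2,-3) | Stay: (5,-2) (-4,0) (-2,-3) (-2,-3)

           ek       eg       bk       bg
  In    (4,0)    (4,0)  (-2,-3)  (-2,-3)
Stay   (5,-2)   (-4,0)  (-2,-3)  (-2,-3)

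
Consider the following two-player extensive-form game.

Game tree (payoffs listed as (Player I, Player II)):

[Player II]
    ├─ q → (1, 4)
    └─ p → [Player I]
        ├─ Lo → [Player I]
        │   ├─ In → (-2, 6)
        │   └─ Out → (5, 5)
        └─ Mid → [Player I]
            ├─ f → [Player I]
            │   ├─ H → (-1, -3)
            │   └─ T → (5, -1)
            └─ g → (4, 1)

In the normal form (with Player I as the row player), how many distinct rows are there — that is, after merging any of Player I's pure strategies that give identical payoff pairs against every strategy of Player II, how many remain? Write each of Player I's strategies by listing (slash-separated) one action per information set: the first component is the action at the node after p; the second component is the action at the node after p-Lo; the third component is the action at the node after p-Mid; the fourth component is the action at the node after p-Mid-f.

Player I has 16 pure strategies: Lo/In/f/H, Lo/In/f/T, Lo/In/g/H, Lo/In/g/T, Lo/Out/f/H, Lo/Out/f/T, Lo/Out/g/H, Lo/Out/g/T, Mid/In/f/H, Mid/In/f/T, Mid/In/g/H, Mid/In/g/T, Mid/Out/f/H, Mid/Out/f/T, Mid/Out/g/H, Mid/Out/g/T. Columns: q, p.
{Lo/In/f/H, Lo/In/f/T, Lo/In/g/H, Lo/In/g/T} → row (1,4) (-2,6)
{Lo/Out/f/H, Lo/Out/f/T, Lo/Out/g/H, Lo/Out/g/T} → row (1,4) (5,5)
{Mid/In/f/H, Mid/Out/f/H} → row (1,4) (-1,-3)
{Mid/In/f/T, Mid/Out/f/T} → row (1,4) (5,-1)
{Mid/In/g/H, Mid/In/g/T, Mid/Out/g/H, Mid/Out/g/T} → row (1,4) (4,1)
That's 5 distinct rows out of 16 strategies.

5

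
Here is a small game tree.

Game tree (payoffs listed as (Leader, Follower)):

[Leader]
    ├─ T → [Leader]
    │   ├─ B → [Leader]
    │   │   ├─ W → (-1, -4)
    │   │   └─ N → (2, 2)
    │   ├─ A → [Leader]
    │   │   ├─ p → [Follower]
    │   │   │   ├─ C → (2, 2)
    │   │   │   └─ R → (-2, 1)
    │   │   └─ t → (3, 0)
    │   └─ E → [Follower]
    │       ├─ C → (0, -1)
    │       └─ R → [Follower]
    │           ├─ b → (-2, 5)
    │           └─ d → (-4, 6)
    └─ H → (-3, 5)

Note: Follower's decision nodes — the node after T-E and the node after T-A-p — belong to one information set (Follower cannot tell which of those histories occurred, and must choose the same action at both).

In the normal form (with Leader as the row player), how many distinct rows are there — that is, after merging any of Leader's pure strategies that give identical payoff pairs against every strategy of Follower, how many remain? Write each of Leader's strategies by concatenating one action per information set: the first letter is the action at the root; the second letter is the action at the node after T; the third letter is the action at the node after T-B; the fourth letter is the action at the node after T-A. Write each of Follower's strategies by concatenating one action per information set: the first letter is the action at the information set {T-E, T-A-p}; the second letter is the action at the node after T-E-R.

Leader has 24 pure strategies: TBWp, TBWt, TBNp, TBNt, TAWp, TAWt, TANp, TANt, TEWp, TEWt, TENp, TENt, HBWp, HBWt, HBNp, HBNt, HAWp, HAWt, HANp, HANt, HEWp, HEWt, HENp, HENt. Columns: Cb, Cd, Rb, Rd.
{TBWp, TBWt} → row (-1,-4) (-1,-4) (-1,-4) (-1,-4)
{TBNp, TBNt} → row (2,2) (2,2) (2,2) (2,2)
{TAWp, TANp} → row (2,2) (2,2) (-2,1) (-2,1)
{TAWt, TANt} → row (3,0) (3,0) (3,0) (3,0)
{TEWp, TEWt, TENp, TENt} → row (0,-1) (0,-1) (-2,5) (-4,6)
{HBWp, HBWt, HBNp, HBNt, HAWp, HAWt, HANp, HANt, HEWp, HEWt, HENp, HENt} → row (-3,5) (-3,5) (-3,5) (-3,5)
That's 6 distinct rows out of 24 strategies.

6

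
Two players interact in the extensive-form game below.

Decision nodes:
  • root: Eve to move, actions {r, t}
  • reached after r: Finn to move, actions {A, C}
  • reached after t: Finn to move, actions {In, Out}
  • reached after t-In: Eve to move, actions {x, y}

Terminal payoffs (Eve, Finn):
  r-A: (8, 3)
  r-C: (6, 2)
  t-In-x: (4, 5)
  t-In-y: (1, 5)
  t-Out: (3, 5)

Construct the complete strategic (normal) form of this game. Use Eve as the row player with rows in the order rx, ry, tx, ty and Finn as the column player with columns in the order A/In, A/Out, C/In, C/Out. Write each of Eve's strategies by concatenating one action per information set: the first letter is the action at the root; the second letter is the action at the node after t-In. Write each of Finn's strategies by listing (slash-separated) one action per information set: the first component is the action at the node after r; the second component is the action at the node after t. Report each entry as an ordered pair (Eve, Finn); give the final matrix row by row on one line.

rx: (8,3) (8,3) (6,2) (6,2) | ry: (8,3) (8,3) (6,2) (6,2) | tx: (4,5) (3,5) (4,5) (3,5) | ty: (1,5) (3,5) (1,5) (3,5)

         A/In    A/Out     C/In    C/Out
  rx    (8,3)    (8,3)    (6,2)    (6,2)
  ry    (8,3)    (8,3)    (6,2)    (6,2)
  tx    (4,5)    (3,5)    (4,5)    (3,5)
  ty    (1,5)    (3,5)    (1,5)    (3,5)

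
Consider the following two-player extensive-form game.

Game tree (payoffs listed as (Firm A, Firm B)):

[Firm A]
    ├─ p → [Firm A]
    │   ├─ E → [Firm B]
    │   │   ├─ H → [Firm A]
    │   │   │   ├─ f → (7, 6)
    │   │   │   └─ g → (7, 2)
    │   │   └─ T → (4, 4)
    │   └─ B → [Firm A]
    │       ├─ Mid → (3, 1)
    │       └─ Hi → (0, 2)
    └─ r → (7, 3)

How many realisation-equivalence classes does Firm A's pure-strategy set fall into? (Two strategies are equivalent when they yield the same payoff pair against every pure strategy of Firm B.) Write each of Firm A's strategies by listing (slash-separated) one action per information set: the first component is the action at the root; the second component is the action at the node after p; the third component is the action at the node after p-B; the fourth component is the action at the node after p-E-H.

5

Firm A has 16 pure strategies: p/E/Mid/f, p/E/Mid/g, p/E/Hi/f, p/E/Hi/g, p/B/Mid/f, p/B/Mid/g, p/B/Hi/f, p/B/Hi/g, r/E/Mid/f, r/E/Mid/g, r/E/Hi/f, r/E/Hi/g, r/B/Mid/f, r/B/Mid/g, r/B/Hi/f, r/B/Hi/g. Columns: H, T.
{p/E/Mid/f, p/E/Hi/f} → row (7,6) (4,4)
{p/E/Mid/g, p/E/Hi/g} → row (7,2) (4,4)
{p/B/Mid/f, p/B/Mid/g} → row (3,1) (3,1)
{p/B/Hi/f, p/B/Hi/g} → row (0,2) (0,2)
{r/E/Mid/f, r/E/Mid/g, r/E/Hi/f, r/E/Hi/g, r/B/Mid/f, r/B/Mid/g, r/B/Hi/f, r/B/Hi/g} → row (7,3) (7,3)
That's 5 distinct rows out of 16 strategies.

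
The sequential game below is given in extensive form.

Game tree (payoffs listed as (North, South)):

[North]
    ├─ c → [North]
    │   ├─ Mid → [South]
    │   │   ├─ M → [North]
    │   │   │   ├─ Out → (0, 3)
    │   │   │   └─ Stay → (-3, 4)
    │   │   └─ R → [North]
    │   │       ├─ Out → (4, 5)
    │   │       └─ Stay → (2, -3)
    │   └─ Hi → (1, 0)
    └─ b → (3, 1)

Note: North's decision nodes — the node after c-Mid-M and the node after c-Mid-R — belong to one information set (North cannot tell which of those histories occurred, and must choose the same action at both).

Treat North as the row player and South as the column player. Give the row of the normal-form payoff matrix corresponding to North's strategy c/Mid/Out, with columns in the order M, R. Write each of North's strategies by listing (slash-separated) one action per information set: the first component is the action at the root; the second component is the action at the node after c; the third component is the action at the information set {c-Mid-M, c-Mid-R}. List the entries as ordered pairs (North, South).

vs M: North plays c → North plays Mid at [c] → South plays M at [c-Mid] → North plays Out at [c-Mid-M] → (0, 3)
vs R: North plays c → North plays Mid at [c] → South plays R at [c-Mid] → North plays Out at [c-Mid-R] → (4, 5)

(0,3) (4,5)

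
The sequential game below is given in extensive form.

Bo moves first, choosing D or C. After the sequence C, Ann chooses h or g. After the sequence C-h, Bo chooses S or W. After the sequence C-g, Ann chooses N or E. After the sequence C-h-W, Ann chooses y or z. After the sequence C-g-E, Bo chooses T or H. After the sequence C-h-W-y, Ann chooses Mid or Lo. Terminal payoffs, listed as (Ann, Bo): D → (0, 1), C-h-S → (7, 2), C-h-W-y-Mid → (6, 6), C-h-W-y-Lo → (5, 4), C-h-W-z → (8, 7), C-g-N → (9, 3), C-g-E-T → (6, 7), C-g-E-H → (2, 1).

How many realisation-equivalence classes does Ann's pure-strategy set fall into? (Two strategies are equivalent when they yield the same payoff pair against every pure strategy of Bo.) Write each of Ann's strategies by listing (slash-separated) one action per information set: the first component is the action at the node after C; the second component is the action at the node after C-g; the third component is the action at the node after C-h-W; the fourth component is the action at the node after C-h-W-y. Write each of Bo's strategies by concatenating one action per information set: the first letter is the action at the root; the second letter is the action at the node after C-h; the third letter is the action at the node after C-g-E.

5

Ann has 16 pure strategies: h/N/y/Mid, h/N/y/Lo, h/N/z/Mid, h/N/z/Lo, h/E/y/Mid, h/E/y/Lo, h/E/z/Mid, h/E/z/Lo, g/N/y/Mid, g/N/y/Lo, g/N/z/Mid, g/N/z/Lo, g/E/y/Mid, g/E/y/Lo, g/E/z/Mid, g/E/z/Lo. Columns: DST, DSH, DWT, DWH, CST, CSH, CWT, CWH.
{h/N/y/Mid, h/E/y/Mid} → row (0,1) (0,1) (0,1) (0,1) (7,2) (7,2) (6,6) (6,6)
{h/N/y/Lo, h/E/y/Lo} → row (0,1) (0,1) (0,1) (0,1) (7,2) (7,2) (5,4) (5,4)
{h/N/z/Mid, h/N/z/Lo, h/E/z/Mid, h/E/z/Lo} → row (0,1) (0,1) (0,1) (0,1) (7,2) (7,2) (8,7) (8,7)
{g/N/y/Mid, g/N/y/Lo, g/N/z/Mid, g/N/z/Lo} → row (0,1) (0,1) (0,1) (0,1) (9,3) (9,3) (9,3) (9,3)
{g/E/y/Mid, g/E/y/Lo, g/E/z/Mid, g/E/z/Lo} → row (0,1) (0,1) (0,1) (0,1) (6,7) (2,1) (6,7) (2,1)
That's 5 distinct rows out of 16 strategies.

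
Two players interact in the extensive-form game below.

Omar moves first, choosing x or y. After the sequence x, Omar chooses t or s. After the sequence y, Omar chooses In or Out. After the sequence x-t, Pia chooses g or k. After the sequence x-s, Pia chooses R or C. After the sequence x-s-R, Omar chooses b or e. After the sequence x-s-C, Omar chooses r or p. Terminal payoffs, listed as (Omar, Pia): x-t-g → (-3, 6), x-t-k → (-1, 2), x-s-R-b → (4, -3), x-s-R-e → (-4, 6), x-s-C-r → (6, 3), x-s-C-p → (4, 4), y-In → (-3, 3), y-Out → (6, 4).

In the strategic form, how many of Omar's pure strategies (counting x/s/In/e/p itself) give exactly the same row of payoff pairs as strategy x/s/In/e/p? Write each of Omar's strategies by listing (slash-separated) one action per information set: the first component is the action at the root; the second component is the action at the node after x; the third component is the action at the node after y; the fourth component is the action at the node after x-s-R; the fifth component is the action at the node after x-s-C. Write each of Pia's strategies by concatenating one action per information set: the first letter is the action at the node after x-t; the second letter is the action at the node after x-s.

Row for x/s/In/e/p (columns gR, gC, kR, kC): (-4,6) (4,4) (-4,6) (4,4).
Under x/s/In/e/p, Omar's choice at the node after y can never be reached regardless of what Pia does, so varying those choices leaves every outcome unchanged.
Holding the reachable choices fixed and varying the unreachable one freely already gives 2 equivalent strategies.
No other strategy reproduces this row, so those 2 are the full class: x/s/In/e/p, x/s/Out/e/p.

2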